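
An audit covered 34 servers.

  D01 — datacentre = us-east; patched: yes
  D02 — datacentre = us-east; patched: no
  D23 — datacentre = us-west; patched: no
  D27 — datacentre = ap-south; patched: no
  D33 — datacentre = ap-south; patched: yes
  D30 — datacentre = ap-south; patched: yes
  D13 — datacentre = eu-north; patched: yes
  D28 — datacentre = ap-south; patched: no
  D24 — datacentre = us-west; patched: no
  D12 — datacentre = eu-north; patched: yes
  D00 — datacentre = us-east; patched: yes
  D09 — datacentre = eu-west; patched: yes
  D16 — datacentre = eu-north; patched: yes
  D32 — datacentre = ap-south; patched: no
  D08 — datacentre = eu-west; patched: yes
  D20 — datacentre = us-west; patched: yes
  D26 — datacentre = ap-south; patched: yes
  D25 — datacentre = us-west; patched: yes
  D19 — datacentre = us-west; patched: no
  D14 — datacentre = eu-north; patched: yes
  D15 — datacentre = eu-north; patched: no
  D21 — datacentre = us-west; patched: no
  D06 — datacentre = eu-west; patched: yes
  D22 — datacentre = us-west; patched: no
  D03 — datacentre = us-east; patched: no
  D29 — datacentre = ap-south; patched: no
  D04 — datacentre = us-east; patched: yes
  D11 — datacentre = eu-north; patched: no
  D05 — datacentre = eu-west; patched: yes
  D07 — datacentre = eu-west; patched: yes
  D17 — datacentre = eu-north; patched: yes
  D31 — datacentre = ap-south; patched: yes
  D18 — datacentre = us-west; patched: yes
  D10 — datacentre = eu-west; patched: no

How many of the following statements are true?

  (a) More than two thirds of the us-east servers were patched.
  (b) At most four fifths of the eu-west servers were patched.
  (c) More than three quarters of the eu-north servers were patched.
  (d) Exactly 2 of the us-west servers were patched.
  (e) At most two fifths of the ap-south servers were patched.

0

(a) us-east: |A| = 5, |A ∩ B| = 3; needs |A ∩ B| / |A| > 2/3 — false.
(b) eu-west: |A| = 6, |A ∩ B| = 5; needs |A ∩ B| / |A| ≤ 4/5 — false.
(c) eu-north: |A| = 7, |A ∩ B| = 5; needs |A ∩ B| / |A| > 3/4 — false.
(d) us-west: |A| = 8, |A ∩ B| = 3; needs |A ∩ B| = 2 — false.
(e) ap-south: |A| = 8, |A ∩ B| = 4; needs |A ∩ B| / |A| ≤ 2/5 — false.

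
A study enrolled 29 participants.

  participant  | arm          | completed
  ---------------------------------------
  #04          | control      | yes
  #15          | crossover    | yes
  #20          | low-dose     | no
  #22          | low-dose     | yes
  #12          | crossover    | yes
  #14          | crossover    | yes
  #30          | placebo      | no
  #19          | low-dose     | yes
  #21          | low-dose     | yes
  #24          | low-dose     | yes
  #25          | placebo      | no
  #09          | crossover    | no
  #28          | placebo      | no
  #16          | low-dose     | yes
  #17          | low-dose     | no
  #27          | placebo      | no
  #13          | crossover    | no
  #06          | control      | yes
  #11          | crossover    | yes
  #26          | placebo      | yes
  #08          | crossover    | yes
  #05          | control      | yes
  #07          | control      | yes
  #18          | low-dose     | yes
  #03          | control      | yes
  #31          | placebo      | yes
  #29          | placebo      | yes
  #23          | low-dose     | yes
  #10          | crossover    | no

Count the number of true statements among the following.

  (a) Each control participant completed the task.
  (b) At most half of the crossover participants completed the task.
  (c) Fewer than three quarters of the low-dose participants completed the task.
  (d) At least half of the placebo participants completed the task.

(a) control: |A| = 5, |A ∩ B| = 5; needs A ⊆ B, i.e. every element of A is in B (|A ∖ B| = 0) — true.
(b) crossover: |A| = 8, |A ∩ B| = 5; needs |A ∩ B| ≤ |A ∖ B| — false.
(c) low-dose: |A| = 9, |A ∩ B| = 7; needs |A ∩ B| / |A| < 3/4 — false.
(d) placebo: |A| = 7, |A ∩ B| = 3; needs |A ∩ B| ≥ |A ∖ B| — false.

1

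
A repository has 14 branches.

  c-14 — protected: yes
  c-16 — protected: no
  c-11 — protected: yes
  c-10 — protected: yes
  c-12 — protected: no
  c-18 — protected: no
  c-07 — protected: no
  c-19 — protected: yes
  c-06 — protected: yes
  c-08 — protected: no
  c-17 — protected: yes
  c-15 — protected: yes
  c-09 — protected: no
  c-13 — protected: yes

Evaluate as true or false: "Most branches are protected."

True

The determiner here denotes the relation: |A ∩ B| > |A ∖ B|.
A (the restrictor) = {c-14, c-16, c-11, c-10, c-12, c-18, c-07, c-19, c-06, c-08, c-17, c-15, c-09, c-13}, |A| = 14.
A ∩ B = {c-14, c-11, c-10, c-19, c-06, c-17, c-15, c-13}, so |A ∩ B| = 8.
A ∖ B = {c-16, c-12, c-18, c-07, c-08, c-09}, so |A ∖ B| = 6.
8 > 6, so the statement is true.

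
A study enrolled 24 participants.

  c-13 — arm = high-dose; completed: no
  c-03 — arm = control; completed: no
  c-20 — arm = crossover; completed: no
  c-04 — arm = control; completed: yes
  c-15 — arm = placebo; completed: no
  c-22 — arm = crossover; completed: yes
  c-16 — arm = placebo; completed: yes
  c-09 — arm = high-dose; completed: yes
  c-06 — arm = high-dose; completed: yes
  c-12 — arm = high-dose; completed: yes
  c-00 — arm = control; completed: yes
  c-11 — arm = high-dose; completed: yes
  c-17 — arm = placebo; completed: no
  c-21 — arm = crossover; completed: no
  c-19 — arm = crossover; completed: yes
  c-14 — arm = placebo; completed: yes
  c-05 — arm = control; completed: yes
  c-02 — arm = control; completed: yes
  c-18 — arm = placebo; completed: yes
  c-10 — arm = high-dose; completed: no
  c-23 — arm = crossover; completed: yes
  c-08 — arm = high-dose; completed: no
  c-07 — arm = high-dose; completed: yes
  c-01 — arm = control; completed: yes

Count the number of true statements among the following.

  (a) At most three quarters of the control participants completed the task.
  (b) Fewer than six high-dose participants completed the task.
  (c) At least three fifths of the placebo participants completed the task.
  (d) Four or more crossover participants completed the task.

(a) control: |A| = 6, |A ∩ B| = 5; needs |A ∩ B| / |A| ≤ 3/4 — false.
(b) high-dose: |A| = 8, |A ∩ B| = 5; needs |A ∩ B| < 6 — true.
(c) placebo: |A| = 5, |A ∩ B| = 3; needs |A ∩ B| / |A| ≥ 3/5 — true.
(d) crossover: |A| = 5, |A ∩ B| = 3; needs |A ∩ B| ≥ 4 — false.

2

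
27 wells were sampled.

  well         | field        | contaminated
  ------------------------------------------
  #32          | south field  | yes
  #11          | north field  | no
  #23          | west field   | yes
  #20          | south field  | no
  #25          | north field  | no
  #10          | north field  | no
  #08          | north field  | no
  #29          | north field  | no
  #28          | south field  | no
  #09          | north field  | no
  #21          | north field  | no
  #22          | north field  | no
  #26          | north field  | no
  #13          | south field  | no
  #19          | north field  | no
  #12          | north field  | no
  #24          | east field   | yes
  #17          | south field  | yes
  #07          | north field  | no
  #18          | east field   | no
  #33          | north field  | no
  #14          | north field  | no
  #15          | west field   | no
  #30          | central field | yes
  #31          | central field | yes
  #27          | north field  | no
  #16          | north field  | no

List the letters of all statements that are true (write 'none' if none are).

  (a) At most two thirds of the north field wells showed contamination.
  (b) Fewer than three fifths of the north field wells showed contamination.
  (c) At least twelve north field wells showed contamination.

|A| = 16, |A ∩ B| = 0, |A ∖ B| = 16.
(a) |A ∩ B| / |A| ≤ 2/3: holds.
(b) |A ∩ B| / |A| < 3/5: holds.
(c) |A ∩ B| ≥ 12: fails.

(a), (b)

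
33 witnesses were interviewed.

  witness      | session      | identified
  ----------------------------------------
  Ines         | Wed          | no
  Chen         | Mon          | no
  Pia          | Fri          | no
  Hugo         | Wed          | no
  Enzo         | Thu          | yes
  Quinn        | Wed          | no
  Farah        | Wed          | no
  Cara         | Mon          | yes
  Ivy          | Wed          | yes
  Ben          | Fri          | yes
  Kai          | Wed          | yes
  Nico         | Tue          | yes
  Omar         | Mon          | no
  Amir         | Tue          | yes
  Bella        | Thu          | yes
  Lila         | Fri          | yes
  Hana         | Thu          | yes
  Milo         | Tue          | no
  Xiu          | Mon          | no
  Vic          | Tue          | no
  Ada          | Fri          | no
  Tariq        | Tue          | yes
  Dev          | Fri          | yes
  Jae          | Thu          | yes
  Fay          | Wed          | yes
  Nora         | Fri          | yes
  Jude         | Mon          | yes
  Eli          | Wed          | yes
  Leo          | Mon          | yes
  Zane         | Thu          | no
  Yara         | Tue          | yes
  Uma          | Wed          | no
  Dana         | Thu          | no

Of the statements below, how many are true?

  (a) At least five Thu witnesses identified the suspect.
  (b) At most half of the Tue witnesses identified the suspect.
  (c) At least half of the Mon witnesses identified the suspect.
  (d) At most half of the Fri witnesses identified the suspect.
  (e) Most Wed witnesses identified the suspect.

1

(a) Thu: |A| = 6, |A ∩ B| = 4; needs |A ∩ B| ≥ 5 — false.
(b) Tue: |A| = 6, |A ∩ B| = 4; needs |A ∩ B| ≤ |A ∖ B| — false.
(c) Mon: |A| = 6, |A ∩ B| = 3; needs |A ∩ B| ≥ |A ∖ B| — true.
(d) Fri: |A| = 6, |A ∩ B| = 4; needs |A ∩ B| ≤ |A ∖ B| — false.
(e) Wed: |A| = 9, |A ∩ B| = 4; needs |A ∩ B| > |A ∖ B| — false.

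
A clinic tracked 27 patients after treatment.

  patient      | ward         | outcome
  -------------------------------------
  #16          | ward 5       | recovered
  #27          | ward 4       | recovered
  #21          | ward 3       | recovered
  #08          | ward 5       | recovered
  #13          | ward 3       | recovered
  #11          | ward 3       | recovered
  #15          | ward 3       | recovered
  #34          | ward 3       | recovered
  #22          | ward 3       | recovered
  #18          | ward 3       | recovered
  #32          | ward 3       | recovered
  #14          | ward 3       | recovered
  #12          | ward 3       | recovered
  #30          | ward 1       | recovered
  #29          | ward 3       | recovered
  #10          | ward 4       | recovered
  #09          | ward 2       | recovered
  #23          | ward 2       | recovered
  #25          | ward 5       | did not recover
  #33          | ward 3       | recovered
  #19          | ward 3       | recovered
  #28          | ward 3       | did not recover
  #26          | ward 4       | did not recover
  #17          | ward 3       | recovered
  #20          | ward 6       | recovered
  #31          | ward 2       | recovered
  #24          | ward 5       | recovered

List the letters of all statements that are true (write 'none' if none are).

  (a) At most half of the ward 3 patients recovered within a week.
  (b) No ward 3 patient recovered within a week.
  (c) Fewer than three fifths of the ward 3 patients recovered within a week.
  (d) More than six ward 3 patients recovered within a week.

(d)

|A| = 15, |A ∩ B| = 14, |A ∖ B| = 1.
(a) |A ∩ B| ≤ |A ∖ B|: fails.
(b) A ∩ B = ∅ (|A ∩ B| = 0): fails.
(c) |A ∩ B| / |A| < 3/5: fails.
(d) |A ∩ B| > 6: holds.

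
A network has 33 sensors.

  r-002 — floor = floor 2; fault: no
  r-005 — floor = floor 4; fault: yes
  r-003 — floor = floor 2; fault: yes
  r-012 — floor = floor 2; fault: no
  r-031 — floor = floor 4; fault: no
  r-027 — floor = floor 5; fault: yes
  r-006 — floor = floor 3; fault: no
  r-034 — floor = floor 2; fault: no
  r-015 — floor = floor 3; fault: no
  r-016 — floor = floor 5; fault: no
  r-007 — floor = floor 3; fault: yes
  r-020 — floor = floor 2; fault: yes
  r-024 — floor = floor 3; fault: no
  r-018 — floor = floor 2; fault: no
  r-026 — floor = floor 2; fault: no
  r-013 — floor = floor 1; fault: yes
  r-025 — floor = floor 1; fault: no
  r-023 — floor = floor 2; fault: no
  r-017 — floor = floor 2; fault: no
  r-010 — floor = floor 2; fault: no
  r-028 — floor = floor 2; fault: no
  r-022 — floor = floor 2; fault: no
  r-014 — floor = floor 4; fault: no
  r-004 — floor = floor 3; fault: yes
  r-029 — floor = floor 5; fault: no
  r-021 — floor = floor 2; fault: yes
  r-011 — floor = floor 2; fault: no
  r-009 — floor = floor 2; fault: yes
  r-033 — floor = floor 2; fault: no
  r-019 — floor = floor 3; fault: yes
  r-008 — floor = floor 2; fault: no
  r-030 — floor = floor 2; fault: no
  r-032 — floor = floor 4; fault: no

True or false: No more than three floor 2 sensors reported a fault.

False

The determiner here denotes the relation: |A ∩ B| ≤ 3.
|A| = 18, |A ∩ B| = 4, |A ∖ B| = 14.
|A ∩ B| = 4, so the statement is false.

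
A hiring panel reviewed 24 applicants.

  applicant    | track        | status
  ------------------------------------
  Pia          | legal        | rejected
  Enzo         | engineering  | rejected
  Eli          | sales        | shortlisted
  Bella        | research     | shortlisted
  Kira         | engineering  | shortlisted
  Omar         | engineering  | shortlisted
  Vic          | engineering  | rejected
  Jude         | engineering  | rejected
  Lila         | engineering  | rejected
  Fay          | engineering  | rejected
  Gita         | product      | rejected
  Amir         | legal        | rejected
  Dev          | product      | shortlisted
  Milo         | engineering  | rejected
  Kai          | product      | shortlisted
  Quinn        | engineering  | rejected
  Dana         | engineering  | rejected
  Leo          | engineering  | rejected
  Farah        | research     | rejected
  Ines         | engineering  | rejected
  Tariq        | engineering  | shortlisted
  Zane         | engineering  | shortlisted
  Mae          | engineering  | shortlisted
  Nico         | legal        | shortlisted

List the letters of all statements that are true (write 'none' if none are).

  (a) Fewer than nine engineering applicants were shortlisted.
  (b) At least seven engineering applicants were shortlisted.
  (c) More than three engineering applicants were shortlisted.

|A| = 15, |A ∩ B| = 5, |A ∖ B| = 10.
(a) |A ∩ B| < 9: holds.
(b) |A ∩ B| ≥ 7: fails.
(c) |A ∩ B| > 3: holds.

(a), (c)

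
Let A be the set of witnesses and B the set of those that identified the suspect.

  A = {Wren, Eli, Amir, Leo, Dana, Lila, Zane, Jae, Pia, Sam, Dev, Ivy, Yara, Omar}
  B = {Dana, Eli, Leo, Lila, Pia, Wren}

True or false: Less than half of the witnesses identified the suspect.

The determiner here denotes the relation: |A ∩ B| < |A ∖ B|.
A (the restrictor) = {Wren, Eli, Amir, Leo, Dana, Lila, Zane, Jae, Pia, Sam, Dev, Ivy, Yara, Omar}, |A| = 14.
A ∩ B = {Wren, Eli, Leo, Dana, Lila, Pia}, so |A ∩ B| = 6.
A ∖ B = {Amir, Zane, Jae, Sam, Dev, Ivy, Yara, Omar}, so |A ∖ B| = 8.
6 < 8, so the statement is true.

True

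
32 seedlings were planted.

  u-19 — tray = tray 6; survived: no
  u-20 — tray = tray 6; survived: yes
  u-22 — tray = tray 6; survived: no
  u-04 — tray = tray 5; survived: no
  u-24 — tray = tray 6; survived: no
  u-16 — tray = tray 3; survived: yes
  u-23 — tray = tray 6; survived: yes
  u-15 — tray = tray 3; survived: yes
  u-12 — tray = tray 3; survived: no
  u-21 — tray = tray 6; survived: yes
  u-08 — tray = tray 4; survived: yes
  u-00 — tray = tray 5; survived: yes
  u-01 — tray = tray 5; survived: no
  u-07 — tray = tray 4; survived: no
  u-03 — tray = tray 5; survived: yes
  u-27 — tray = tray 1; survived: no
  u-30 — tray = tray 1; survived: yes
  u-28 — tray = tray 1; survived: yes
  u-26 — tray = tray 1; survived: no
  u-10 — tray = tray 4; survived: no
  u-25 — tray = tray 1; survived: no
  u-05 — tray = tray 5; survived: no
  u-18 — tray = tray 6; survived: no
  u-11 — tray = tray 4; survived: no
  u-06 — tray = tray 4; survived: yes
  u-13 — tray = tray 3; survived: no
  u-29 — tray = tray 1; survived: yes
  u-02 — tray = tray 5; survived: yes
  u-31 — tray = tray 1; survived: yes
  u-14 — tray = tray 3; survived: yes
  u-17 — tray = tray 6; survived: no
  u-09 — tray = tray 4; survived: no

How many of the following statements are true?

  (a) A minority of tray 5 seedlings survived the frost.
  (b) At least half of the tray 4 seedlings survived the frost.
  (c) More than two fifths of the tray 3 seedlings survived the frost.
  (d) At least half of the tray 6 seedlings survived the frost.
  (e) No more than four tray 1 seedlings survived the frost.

(a) tray 5: |A| = 6, |A ∩ B| = 3; needs |A ∩ B| < |A ∖ B| — false.
(b) tray 4: |A| = 6, |A ∩ B| = 2; needs |A ∩ B| ≥ |A ∖ B| — false.
(c) tray 3: |A| = 5, |A ∩ B| = 3; needs |A ∩ B| / |A| > 2/5 — true.
(d) tray 6: |A| = 8, |A ∩ B| = 3; needs |A ∩ B| ≥ |A ∖ B| — false.
(e) tray 1: |A| = 7, |A ∩ B| = 4; needs |A ∩ B| ≤ 4 — true.

2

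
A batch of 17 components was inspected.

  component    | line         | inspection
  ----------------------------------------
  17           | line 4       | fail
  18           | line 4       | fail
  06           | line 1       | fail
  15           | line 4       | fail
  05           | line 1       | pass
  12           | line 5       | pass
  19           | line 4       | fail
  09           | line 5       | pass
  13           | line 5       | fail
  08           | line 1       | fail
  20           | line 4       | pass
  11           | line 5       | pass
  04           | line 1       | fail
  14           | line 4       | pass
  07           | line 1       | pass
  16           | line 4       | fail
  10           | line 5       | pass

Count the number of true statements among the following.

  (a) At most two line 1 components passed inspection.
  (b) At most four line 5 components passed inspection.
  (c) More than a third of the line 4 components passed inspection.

2

(a) line 1: |A| = 5, |A ∩ B| = 2; needs |A ∩ B| ≤ 2 — true.
(b) line 5: |A| = 5, |A ∩ B| = 4; needs |A ∩ B| ≤ 4 — true.
(c) line 4: |A| = 7, |A ∩ B| = 2; needs |A ∩ B| / |A| > 1/3 — false.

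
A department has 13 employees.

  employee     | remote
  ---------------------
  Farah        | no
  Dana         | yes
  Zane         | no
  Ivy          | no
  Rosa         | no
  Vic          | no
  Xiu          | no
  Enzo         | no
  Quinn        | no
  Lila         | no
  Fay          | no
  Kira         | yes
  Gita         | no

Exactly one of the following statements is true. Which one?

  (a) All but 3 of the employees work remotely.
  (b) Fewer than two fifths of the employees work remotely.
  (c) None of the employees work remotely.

(b)

|A| = 13, |A ∩ B| = 2, |A ∖ B| = 11.
(a) requires |A ∖ B| = 3: false.
(b) requires |A ∩ B| / |A| < 2/5: true.
(c) requires A ∩ B = ∅ (|A ∩ B| = 0): false.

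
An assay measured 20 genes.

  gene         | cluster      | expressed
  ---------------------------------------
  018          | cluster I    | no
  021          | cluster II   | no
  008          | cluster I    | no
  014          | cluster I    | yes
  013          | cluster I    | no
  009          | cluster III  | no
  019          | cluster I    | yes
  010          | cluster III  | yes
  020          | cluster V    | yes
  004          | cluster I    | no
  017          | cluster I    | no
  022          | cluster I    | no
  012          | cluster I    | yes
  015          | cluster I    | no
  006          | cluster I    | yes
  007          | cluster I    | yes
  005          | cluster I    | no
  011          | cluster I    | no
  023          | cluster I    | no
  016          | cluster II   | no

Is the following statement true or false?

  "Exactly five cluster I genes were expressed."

'Exactly five cluster I genes were expressed' holds iff |A ∩ B| = 5.
|A| = 15, |A ∩ B| = 5, |A ∖ B| = 10.
|A ∩ B| = 5, so the statement is true.

True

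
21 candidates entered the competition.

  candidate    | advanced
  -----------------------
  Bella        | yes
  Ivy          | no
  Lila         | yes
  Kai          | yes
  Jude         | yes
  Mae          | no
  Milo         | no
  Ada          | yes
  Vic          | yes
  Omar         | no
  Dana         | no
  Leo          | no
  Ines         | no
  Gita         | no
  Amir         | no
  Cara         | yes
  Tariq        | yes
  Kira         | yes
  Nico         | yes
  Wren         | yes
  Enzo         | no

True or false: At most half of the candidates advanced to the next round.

Truth condition: |A ∩ B| ≤ |A ∖ B|.
|A| = 21, |A ∩ B| = 11, |A ∖ B| = 10.
11 > 10, so the statement is false.

False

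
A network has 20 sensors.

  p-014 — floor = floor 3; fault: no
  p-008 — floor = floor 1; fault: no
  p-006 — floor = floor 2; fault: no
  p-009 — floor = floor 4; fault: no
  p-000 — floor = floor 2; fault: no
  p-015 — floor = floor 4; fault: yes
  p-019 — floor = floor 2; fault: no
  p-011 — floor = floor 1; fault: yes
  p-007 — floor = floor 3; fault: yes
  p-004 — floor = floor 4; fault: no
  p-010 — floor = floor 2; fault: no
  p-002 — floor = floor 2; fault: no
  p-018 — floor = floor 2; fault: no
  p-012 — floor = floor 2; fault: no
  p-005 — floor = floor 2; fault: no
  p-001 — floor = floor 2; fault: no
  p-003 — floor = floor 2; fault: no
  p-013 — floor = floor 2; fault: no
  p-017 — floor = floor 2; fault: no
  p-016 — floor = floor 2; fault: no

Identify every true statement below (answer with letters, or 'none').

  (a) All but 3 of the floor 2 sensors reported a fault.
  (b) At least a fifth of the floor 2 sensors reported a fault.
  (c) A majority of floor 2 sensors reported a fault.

|A| = 13, |A ∩ B| = 0, |A ∖ B| = 13.
(a) |A ∖ B| = 3: fails.
(b) |A ∩ B| / |A| ≥ 1/5: fails.
(c) |A ∩ B| > |A ∖ B|: fails.

none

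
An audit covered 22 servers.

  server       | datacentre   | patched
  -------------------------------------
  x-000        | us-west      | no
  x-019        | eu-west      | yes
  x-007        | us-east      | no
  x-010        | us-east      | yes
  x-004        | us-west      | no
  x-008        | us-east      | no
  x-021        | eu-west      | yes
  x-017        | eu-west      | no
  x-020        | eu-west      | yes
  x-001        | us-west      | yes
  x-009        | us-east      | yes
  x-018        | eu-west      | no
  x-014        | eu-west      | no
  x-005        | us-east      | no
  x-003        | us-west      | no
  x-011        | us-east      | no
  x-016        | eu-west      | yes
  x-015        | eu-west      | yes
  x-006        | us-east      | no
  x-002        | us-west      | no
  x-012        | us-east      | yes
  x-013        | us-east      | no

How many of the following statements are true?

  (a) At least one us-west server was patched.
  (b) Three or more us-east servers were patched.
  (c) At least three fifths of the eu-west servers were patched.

3

(a) us-west: |A| = 5, |A ∩ B| = 1; needs A ∩ B ≠ ∅ (|A ∩ B| ≥ 1) — true.
(b) us-east: |A| = 9, |A ∩ B| = 3; needs |A ∩ B| ≥ 3 — true.
(c) eu-west: |A| = 8, |A ∩ B| = 5; needs |A ∩ B| / |A| ≥ 3/5 — true.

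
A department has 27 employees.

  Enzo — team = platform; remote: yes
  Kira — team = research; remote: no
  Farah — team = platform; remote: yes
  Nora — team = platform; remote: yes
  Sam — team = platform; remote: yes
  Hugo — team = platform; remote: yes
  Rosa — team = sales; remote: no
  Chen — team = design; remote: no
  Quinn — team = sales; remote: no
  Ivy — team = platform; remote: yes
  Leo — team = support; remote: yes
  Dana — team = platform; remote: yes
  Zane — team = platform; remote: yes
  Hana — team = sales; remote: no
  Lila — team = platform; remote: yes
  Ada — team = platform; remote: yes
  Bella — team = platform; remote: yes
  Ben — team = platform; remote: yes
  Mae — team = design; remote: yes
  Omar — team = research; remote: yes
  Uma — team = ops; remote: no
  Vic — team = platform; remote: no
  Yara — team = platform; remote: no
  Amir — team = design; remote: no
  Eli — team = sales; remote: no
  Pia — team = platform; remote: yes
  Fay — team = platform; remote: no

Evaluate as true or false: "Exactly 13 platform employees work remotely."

True

'Exactly 13 platform employees work remotely' holds iff |A ∩ B| = 13.
|A| = 16, |A ∩ B| = 13, |A ∖ B| = 3.
|A ∩ B| = 13, so the statement is true.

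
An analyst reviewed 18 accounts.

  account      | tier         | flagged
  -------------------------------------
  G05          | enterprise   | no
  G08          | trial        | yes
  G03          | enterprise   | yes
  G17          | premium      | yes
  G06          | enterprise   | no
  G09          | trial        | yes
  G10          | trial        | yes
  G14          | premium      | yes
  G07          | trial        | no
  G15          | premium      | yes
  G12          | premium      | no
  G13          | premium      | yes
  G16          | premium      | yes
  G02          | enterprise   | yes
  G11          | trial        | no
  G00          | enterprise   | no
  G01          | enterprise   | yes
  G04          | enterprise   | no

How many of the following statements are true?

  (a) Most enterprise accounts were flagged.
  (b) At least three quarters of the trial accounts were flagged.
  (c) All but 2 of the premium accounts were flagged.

0

(a) enterprise: |A| = 7, |A ∩ B| = 3; needs |A ∩ B| > |A ∖ B| — false.
(b) trial: |A| = 5, |A ∩ B| = 3; needs |A ∩ B| / |A| ≥ 3/4 — false.
(c) premium: |A| = 6, |A ∩ B| = 5; needs |A ∖ B| = 2 — false.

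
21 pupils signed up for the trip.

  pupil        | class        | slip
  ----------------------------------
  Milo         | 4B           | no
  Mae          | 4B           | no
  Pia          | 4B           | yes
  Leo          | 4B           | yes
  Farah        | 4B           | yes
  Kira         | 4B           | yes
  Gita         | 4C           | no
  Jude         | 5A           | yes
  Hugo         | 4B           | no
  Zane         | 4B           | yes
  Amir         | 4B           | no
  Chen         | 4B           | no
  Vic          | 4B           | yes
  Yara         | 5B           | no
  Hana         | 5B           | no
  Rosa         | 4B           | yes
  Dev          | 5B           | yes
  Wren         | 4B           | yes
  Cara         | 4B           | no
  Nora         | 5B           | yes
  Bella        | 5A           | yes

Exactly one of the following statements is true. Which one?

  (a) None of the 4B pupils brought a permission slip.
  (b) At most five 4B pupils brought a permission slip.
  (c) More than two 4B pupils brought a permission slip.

|A| = 14, |A ∩ B| = 8, |A ∖ B| = 6.
(a) requires A ∩ B = ∅ (|A ∩ B| = 0): false.
(b) requires |A ∩ B| ≤ 5: false.
(c) requires |A ∩ B| > 2: true.

(c)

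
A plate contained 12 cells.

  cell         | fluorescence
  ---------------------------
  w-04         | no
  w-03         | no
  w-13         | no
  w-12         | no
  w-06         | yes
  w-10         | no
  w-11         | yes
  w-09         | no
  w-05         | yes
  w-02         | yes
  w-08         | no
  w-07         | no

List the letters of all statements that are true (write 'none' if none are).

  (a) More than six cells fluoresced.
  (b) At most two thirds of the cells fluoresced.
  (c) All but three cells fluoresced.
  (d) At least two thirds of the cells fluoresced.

(b)

|A| = 12, |A ∩ B| = 4, |A ∖ B| = 8.
(a) |A ∩ B| > 6: fails.
(b) |A ∩ B| / |A| ≤ 2/3: holds.
(c) |A ∖ B| = 3: fails.
(d) |A ∩ B| / |A| ≥ 2/3: fails.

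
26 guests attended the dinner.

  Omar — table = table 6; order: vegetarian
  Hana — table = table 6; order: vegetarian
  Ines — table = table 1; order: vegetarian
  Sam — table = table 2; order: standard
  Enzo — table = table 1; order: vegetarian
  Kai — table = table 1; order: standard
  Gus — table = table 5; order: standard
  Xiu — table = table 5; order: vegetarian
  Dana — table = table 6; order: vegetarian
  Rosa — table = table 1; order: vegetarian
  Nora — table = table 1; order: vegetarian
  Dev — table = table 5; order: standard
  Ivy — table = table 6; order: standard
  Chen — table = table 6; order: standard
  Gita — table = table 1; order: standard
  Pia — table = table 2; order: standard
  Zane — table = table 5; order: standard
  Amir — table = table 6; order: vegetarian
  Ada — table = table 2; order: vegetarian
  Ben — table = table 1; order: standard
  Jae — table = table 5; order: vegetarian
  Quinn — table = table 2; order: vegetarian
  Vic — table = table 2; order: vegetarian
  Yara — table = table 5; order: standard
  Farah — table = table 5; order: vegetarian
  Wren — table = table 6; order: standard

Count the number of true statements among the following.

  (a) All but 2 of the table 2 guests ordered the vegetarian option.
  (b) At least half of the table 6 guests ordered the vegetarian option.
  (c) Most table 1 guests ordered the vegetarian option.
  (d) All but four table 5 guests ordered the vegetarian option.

4

(a) table 2: |A| = 5, |A ∩ B| = 3; needs |A ∖ B| = 2 — true.
(b) table 6: |A| = 7, |A ∩ B| = 4; needs |A ∩ B| ≥ |A ∖ B| — true.
(c) table 1: |A| = 7, |A ∩ B| = 4; needs |A ∩ B| > |A ∖ B| — true.
(d) table 5: |A| = 7, |A ∩ B| = 3; needs |A ∖ B| = 4 — true.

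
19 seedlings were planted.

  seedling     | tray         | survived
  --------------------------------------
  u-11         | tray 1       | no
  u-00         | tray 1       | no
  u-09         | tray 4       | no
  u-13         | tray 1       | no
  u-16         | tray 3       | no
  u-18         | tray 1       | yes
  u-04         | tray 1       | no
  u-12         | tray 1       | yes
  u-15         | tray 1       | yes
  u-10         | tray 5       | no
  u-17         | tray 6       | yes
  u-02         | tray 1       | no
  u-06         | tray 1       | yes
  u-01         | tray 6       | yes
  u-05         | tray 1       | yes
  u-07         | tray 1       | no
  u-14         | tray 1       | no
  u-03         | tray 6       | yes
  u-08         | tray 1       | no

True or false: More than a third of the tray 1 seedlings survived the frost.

Truth condition: |A ∩ B| / |A| > 1/3.
A (the restrictor) = {u-11, u-00, u-13, u-18, u-04, u-12, u-15, u-02, u-06, u-05, u-07, u-14, u-08}, |A| = 13.
A ∩ B = {u-18, u-12, u-15, u-06, u-05}, so |A ∩ B| = 5.
A ∖ B = {u-11, u-00, u-13, u-04, u-02, u-07, u-14, u-08}, so |A ∖ B| = 8.
|A ∩ B|/|A| = 5/13, so the statement is true.

True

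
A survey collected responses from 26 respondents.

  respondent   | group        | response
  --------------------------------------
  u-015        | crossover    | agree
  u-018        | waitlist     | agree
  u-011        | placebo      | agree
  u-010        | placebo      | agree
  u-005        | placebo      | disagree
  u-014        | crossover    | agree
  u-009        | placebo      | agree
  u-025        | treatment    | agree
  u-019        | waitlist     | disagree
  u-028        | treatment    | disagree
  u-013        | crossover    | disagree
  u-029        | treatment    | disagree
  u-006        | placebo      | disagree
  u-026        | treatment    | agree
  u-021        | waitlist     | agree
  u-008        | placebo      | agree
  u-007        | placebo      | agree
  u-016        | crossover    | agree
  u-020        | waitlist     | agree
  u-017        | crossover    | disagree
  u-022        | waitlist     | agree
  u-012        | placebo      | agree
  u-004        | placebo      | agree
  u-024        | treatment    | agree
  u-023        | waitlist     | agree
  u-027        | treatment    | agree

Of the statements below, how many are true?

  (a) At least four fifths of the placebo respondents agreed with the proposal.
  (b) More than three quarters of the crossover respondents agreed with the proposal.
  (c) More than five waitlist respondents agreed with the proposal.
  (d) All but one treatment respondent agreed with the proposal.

0

(a) placebo: |A| = 9, |A ∩ B| = 7; needs |A ∩ B| / |A| ≥ 4/5 — false.
(b) crossover: |A| = 5, |A ∩ B| = 3; needs |A ∩ B| / |A| > 3/4 — false.
(c) waitlist: |A| = 6, |A ∩ B| = 5; needs |A ∩ B| > 5 — false.
(d) treatment: |A| = 6, |A ∩ B| = 4; needs |A ∖ B| = 1 — false.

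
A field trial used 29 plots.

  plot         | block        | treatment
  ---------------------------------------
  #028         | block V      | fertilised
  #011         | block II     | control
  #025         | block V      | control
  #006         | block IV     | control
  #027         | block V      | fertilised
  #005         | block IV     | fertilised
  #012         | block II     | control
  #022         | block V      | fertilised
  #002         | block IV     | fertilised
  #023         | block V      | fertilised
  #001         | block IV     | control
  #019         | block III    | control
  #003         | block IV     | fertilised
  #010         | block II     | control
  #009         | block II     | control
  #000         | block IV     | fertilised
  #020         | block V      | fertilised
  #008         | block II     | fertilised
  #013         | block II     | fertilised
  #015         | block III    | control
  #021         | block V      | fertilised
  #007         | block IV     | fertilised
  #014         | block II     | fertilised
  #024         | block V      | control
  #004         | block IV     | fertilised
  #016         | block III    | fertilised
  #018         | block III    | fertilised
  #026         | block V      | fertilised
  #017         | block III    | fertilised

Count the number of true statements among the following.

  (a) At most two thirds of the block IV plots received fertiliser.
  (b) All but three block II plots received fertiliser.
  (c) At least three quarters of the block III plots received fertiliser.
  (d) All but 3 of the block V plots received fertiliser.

0

(a) block IV: |A| = 8, |A ∩ B| = 6; needs |A ∩ B| / |A| ≤ 2/3 — false.
(b) block II: |A| = 7, |A ∩ B| = 3; needs |A ∖ B| = 3 — false.
(c) block III: |A| = 5, |A ∩ B| = 3; needs |A ∩ B| / |A| ≥ 3/4 — false.
(d) block V: |A| = 9, |A ∩ B| = 7; needs |A ∖ B| = 3 — false.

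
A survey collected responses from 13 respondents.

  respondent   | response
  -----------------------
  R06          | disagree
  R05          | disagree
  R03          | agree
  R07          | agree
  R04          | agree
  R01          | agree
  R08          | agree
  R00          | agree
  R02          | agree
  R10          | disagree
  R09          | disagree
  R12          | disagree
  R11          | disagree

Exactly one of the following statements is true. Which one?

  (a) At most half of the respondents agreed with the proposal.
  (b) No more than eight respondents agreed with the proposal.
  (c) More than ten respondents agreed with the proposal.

|A| = 13, |A ∩ B| = 7, |A ∖ B| = 6.
(a) requires |A ∩ B| ≤ |A ∖ B|: false.
(b) requires |A ∩ B| ≤ 8: true.
(c) requires |A ∩ B| > 10: false.

(b)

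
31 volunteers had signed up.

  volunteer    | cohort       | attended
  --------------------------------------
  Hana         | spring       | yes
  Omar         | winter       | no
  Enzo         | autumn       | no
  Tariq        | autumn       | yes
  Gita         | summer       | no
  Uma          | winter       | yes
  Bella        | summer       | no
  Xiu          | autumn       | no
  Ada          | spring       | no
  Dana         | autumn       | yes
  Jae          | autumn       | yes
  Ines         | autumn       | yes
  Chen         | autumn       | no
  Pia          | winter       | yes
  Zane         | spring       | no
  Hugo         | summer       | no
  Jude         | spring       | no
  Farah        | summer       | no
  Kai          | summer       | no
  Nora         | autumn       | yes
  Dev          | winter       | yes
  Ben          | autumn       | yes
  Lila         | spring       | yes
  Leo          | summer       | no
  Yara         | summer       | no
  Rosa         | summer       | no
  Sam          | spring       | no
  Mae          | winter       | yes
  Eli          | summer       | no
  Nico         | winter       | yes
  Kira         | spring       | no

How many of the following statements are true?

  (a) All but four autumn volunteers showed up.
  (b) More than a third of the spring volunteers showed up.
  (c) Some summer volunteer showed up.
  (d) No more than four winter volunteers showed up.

0

(a) autumn: |A| = 9, |A ∩ B| = 6; needs |A ∖ B| = 4 — false.
(b) spring: |A| = 7, |A ∩ B| = 2; needs |A ∩ B| / |A| > 1/3 — false.
(c) summer: |A| = 9, |A ∩ B| = 0; needs A ∩ B ≠ ∅ (|A ∩ B| ≥ 1) — false.
(d) winter: |A| = 6, |A ∩ B| = 5; needs |A ∩ B| ≤ 4 — false.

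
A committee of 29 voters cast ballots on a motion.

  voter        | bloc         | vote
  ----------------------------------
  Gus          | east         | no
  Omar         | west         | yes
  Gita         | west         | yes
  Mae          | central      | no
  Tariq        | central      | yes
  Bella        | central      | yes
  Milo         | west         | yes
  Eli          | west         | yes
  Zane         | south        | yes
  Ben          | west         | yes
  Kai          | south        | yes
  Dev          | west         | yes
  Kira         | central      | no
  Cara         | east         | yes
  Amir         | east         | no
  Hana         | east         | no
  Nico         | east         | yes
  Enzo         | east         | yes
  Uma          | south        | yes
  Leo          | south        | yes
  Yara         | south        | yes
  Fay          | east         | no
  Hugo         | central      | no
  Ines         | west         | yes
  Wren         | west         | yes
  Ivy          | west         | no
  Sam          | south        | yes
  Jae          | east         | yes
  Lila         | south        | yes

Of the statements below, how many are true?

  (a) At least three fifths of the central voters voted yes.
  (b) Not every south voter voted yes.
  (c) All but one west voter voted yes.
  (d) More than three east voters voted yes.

2

(a) central: |A| = 5, |A ∩ B| = 2; needs |A ∩ B| / |A| ≥ 3/5 — false.
(b) south: |A| = 7, |A ∩ B| = 7; needs A ⊄ B (|A ∖ B| ≥ 1) — false.
(c) west: |A| = 9, |A ∩ B| = 8; needs |A ∖ B| = 1 — true.
(d) east: |A| = 8, |A ∩ B| = 4; needs |A ∩ B| > 3 — true.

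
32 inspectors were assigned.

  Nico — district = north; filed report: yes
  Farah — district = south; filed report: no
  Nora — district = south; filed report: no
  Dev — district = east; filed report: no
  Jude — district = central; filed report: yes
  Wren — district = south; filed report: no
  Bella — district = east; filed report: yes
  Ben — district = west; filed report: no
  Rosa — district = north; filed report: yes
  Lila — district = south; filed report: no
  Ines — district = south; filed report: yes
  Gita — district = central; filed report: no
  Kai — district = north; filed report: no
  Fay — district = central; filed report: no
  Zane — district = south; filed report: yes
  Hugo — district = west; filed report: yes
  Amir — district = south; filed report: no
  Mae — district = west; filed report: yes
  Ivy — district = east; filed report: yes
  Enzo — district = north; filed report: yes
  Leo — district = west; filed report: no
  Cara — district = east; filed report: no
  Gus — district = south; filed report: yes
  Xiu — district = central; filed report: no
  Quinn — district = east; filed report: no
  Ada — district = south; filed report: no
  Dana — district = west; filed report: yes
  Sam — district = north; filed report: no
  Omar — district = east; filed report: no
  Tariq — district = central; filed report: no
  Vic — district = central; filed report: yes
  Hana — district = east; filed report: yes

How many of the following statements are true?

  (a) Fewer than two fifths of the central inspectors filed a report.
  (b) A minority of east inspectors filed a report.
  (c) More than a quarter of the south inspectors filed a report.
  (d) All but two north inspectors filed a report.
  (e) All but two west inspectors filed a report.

(a) central: |A| = 6, |A ∩ B| = 2; needs |A ∩ B| / |A| < 2/5 — true.
(b) east: |A| = 7, |A ∩ B| = 3; needs |A ∩ B| < |A ∖ B| — true.
(c) south: |A| = 9, |A ∩ B| = 3; needs |A ∩ B| / |A| > 1/4 — true.
(d) north: |A| = 5, |A ∩ B| = 3; needs |A ∖ B| = 2 — true.
(e) west: |A| = 5, |A ∩ B| = 3; needs |A ∖ B| = 2 — true.

5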